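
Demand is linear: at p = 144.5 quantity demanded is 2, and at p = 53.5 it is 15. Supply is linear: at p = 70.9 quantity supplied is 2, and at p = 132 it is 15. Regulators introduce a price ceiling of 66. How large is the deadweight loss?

Demand slope = (53.5 − 144.5)/(15 − 2) = −7, so p = 158.5 − 7q.
Supply slope = (132 − 70.9)/(15 − 2) = 4.7, so p = 61.5 + 4.7q.
Competitive equilibrium: 158.5 − 7q = 61.5 + 4.7q → q* = 8.2906, p* = 100.46581.
At the ceiling p = 66, quantity supplied = (66 − 61.5)/4.7 = 0.95745.
Willingness to pay at q' = 0.95745: 158.5 − 7·0.95745 = 151.79785.
Δq = 8.2906 − 0.95745 = 7.33315; wedge = 151.79785 − 66 = 85.79785.
The triangle = ½ × 7.33315 × 85.79785 = 314.58.

314.58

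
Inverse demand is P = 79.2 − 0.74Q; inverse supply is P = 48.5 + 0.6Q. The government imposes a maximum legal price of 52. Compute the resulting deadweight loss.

195.39

Competitive equilibrium: 79.2 − 0.74Q = 48.5 + 0.6Q → Q* = 22.9104, P* = 62.2463.
At the ceiling P = 52, quantity supplied = (52 − 48.5)/0.6 = 5.8333.
Willingness to pay at Q' = 5.8333: 79.2 − 0.74·5.8333 = 74.8834.
ΔQ = 22.9104 − 5.8333 = 17.0771; wedge = 74.8834 − 52 = 22.8834.
Welfare loss = ½ × 17.0771 × 22.8834 = 195.39.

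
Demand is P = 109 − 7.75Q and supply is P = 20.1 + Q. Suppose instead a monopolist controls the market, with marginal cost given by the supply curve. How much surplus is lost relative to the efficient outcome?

99.63

Competitive equilibrium: 109 − 7.75Q = 20.1 + Q → Q* = 10.16, P* = 30.26.
Marginal revenue: MR = 109 − 15.5Q. Set MR = MC: 109 − 15.5Q = 20.1 + Q → Q_m = 5.3879.
Price P_m = 109 − 7.75·5.3879 = 67.2438; MC(Q_m) = 20.1 + 1·5.3879 = 25.4879.
Competitive Q* = 10.16, so ΔQ = 4.7721; wedge = 67.2438 − 25.4879 = 41.7559.
Welfare loss = ½ × 4.7721 × 41.7559 = 99.63.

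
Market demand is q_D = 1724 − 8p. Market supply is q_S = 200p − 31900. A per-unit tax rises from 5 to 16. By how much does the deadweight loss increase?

In inverse form: demand p = 215.5 − 0.125q, supply p = 159.5 + 0.005q.
Competitive equilibrium: 215.5 − 0.125q = 159.5 + 0.005q → q* = 430.7692, p* = 161.6538.
For a per-unit tax t: Δq = t/0.13, so DWL = ½·t·(t/0.13) = t²/0.26.
At t = 5: DWL = 96.154. At t = 16: DWL = 984.615.
Increase = 984.615 − 96.154 = 888.46.

888.46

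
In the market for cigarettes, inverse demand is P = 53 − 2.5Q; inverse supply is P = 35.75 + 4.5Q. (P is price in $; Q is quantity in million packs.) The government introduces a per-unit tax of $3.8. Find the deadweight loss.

Competitive equilibrium: 53 − 2.5Q = 35.75 + 4.5Q → Q* = 2.4643, P* = 46.8393.
With the tax, the buyer price exceeds the seller price by 3.8: (53 − 2.5Q) − (35.75 + 4.5Q) = 3.8 → Q' = 1.9214.
ΔQ = 2.4643 − 1.9214 = 0.5429; the wedge equals the tax, 3.8.
The triangle = ½ × 0.5429 × 3.8 = $1.03 million.

$1.03 million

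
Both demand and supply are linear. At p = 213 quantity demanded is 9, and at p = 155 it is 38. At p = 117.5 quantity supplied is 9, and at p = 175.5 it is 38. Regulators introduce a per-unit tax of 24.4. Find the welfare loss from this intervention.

74.42

Demand slope = (155 − 213)/(38 − 9) = −2, so p = 231 − 2q.
Supply slope = (175.5 − 117.5)/(38 − 9) = 2, so p = 99.5 + 2q.
Competitive equilibrium: 231 − 2q = 99.5 + 2q → q* = 32.875, p* = 165.25.
With the tax, the buyer price exceeds the seller price by 24.4: (231 − 2q) − (99.5 + 2q) = 24.4 → q' = 26.775.
Δq = 32.875 − 26.775 = 6.1; the wedge equals the tax, 24.4.
Welfare loss = ½ × 6.1 × 24.4 = 74.42.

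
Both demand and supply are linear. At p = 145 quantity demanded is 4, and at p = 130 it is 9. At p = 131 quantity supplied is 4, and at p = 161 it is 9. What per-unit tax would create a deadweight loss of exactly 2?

Demand slope = (130 − 145)/(9 − 4) = −3, so p = 157 − 3q.
Supply slope = (161 − 131)/(9 − 4) = 6, so p = 107 + 6q.
Competitive equilibrium: 157 − 3q = 107 + 6q → q* = 5.5556, p* = 140.3333.
A tax t gives Δq = t/9 and wedge t, so DWL = t²/18.
t²/18 = 2 → t² = 36 → t = 6.

6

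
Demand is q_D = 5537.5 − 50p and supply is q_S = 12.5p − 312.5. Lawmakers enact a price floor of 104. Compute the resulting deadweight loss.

13520

In inverse form: demand p = 110.75 − 0.02q, supply p = 25 + 0.08q.
Competitive equilibrium: 110.75 − 0.02q = 25 + 0.08q → q* = 857.5, p* = 93.6.
At the floor p = 104, quantity demanded = (110.75 − 104)/0.02 = 337.5.
Sellers' marginal cost at q' = 337.5: 25 + 0.08·337.5 = 52.
Δq = 857.5 − 337.5 = 520; wedge = 104 − 52 = 52.
DWL = ½ × 520 × 52 = 13520.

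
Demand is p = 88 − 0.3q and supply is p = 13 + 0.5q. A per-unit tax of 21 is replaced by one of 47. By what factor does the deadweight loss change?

Competitive equilibrium: 88 − 0.3q = 13 + 0.5q → q* = 93.75, p* = 59.875.
For a per-unit tax t: Δq = t/0.8, so DWL = ½·t·(t/0.8) = t²/1.6.
At t = 21: DWL = 275.625. At t = 47: DWL = 1380.625.
Ratio = (47/21)² = 5.009.

5.009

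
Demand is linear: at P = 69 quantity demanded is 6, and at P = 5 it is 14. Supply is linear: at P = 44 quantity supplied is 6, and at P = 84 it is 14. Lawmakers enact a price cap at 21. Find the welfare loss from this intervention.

276.58

Demand slope = (5 − 69)/(14 − 6) = −8, so P = 117 − 8Q.
Supply slope = (84 − 44)/(14 − 6) = 5, so P = 14 + 5Q.
Competitive equilibrium: 117 − 8Q = 14 + 5Q → Q* = 7.9231, P* = 53.6154.
At the ceiling P = 21, quantity supplied = (21 − 14)/5 = 1.4.
Willingness to pay at Q' = 1.4: 117 − 8·1.4 = 105.8.
ΔQ = 7.9231 − 1.4 = 6.5231; wedge = 105.8 − 21 = 84.8.
Deadweight loss = ½ × 6.5231 × 84.8 = 276.58.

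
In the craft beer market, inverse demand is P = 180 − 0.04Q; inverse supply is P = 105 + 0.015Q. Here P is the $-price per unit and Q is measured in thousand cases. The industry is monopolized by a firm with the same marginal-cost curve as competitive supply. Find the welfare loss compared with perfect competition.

Competitive equilibrium: 180 − 0.04Q = 105 + 0.015Q → Q* = 1363.636364, P* = 125.454545.
Marginal revenue: MR = 180 − 0.08Q. Set MR = MC: 180 − 0.08Q = 105 + 0.015Q → Q_m = 789.473684.
Price P_m = 180 − 0.04·789.473684 = 148.421053; MC(Q_m) = 105 + 0.015·789.473684 = 116.842105.
Competitive Q* = 1363.636364, so ΔQ = 574.16268; wedge = 148.421053 − 116.842105 = 31.578948.
Deadweight loss = ½ × 574.16268 × 31.578948 = $9065.73 thousand.

$9065.73 thousand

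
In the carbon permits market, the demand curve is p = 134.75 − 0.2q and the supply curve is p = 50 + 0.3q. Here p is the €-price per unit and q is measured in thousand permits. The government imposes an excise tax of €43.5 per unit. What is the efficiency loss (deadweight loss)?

€1892.25 thousand

Competitive equilibrium: 134.75 − 0.2q = 50 + 0.3q → q* = 169.5, p* = 100.85.
With the tax, the buyer price exceeds the seller price by 43.5: (134.75 − 0.2q) − (50 + 0.3q) = 43.5 → q' = 82.5.
Δq = 169.5 − 82.5 = 87; the wedge equals the tax, 43.5.
The triangle = ½ × 87 × 43.5 = €1892.25 thousand.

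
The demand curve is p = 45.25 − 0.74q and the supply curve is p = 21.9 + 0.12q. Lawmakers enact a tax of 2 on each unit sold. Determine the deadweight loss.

2.33

Competitive equilibrium: 45.25 − 0.74q = 21.9 + 0.12q → q* = 27.1512, p* = 25.1581.
With the tax, the buyer price exceeds the seller price by 2: (45.25 − 0.74q) − (21.9 + 0.12q) = 2 → q' = 24.8256.
Δq = 27.1512 − 24.8256 = 2.3256; the wedge equals the tax, 2.
Welfare loss = ½ × 2.3256 × 2 = 2.33.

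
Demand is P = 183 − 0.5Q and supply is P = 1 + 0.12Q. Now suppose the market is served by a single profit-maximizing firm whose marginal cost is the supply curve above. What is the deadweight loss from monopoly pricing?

Competitive equilibrium: 183 − 0.5Q = 1 + 0.12Q → Q* = 293.5484, P* = 36.2258.
Marginal revenue: MR = 183 − Q. Set MR = MC: 183 − Q = 1 + 0.12Q → Q_m = 162.5.
Price P_m = 183 − 0.5·162.5 = 101.75; MC(Q_m) = 1 + 0.12·162.5 = 20.5.
Competitive Q* = 293.5484, so ΔQ = 131.0484; wedge = 101.75 − 20.5 = 81.25.
Deadweight loss = ½ × 131.0484 × 81.25 = 5323.84.

5323.84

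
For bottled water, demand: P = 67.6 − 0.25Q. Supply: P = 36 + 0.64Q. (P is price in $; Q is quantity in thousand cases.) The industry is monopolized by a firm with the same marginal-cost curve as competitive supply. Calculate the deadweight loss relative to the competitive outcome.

Competitive equilibrium: 67.6 − 0.25Q = 36 + 0.64Q → Q* = 35.5056, P* = 58.7236.
Marginal revenue: MR = 67.6 − 0.5Q. Set MR = MC: 67.6 − 0.5Q = 36 + 0.64Q → Q_m = 27.7193.
Price P_m = 67.6 − 0.25·27.7193 = 60.6702; MC(Q_m) = 36 + 0.64·27.7193 = 53.7404.
Competitive Q* = 35.5056, so ΔQ = 7.7863; wedge = 60.6702 − 53.7404 = 6.9298.
DWL = ½ × 7.7863 × 6.9298 = $26.98 thousand.

$26.98 thousand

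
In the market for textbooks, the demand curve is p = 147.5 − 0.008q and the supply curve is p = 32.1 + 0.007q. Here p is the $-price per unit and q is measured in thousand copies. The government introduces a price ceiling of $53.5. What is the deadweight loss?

$161206.97 thousand

Competitive equilibrium: 147.5 − 0.008q = 32.1 + 0.007q → q* = 7693.33333, p* = 85.95333.
At the ceiling p = 53.5, quantity supplied = (53.5 − 32.1)/0.007 = 3057.14286.
Willingness to pay at q' = 3057.14286: 147.5 − 0.008·3057.14286 = 123.04286.
Δq = 7693.33333 − 3057.14286 = 4636.19047; wedge = 123.04286 − 53.5 = 69.54286.
Welfare loss = ½ × 4636.19047 × 69.54286 = $161206.97 thousand.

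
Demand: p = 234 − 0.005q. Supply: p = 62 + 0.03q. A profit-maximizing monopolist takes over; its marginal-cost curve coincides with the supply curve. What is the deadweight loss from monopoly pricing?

Competitive equilibrium: 234 − 0.005q = 62 + 0.03q → q* = 4914.2857, p* = 209.4286.
Marginal revenue: MR = 234 − 0.01q. Set MR = MC: 234 − 0.01q = 62 + 0.03q → q_m = 4300.
Price p_m = 234 − 0.005·4300 = 212.5; MC(q_m) = 62 + 0.03·4300 = 191.
Competitive q* = 4914.2857, so Δq = 614.2857; wedge = 212.5 − 191 = 21.5.
Deadweight loss = ½ × 614.2857 × 21.5 = 6603.57.

6603.57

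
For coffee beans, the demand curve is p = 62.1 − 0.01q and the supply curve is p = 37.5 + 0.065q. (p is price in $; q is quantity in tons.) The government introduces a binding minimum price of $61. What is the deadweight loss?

$1782.15

Competitive equilibrium: 62.1 − 0.01q = 37.5 + 0.065q → q* = 328, p* = 58.82.
At the floor p = 61, quantity demanded = (62.1 − 61)/0.01 = 110.
Sellers' marginal cost at q' = 110: 37.5 + 0.065·110 = 44.65.
Δq = 328 − 110 = 218; wedge = 61 − 44.65 = 16.35.
The triangle = ½ × 218 × 16.35 = $1782.15.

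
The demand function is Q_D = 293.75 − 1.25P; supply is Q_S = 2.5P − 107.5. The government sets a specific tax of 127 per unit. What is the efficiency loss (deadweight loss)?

In inverse form: demand P = 235 − 0.8Q, supply P = 43 + 0.4Q.
Competitive equilibrium: 235 − 0.8Q = 43 + 0.4Q → Q* = 160, P* = 107.
With the tax, the buyer price exceeds the seller price by 127: (235 − 0.8Q) − (43 + 0.4Q) = 127 → Q' = 54.16667.
ΔQ = 160 − 54.16667 = 105.83333; the wedge equals the tax, 127.
The triangle = ½ × 105.83333 × 127 = 6720.42.

6720.42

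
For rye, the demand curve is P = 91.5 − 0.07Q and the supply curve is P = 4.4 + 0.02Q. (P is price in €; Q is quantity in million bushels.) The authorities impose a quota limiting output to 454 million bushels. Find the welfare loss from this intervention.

Competitive equilibrium: 91.5 − 0.07Q = 4.4 + 0.02Q → Q* = 967.7778, P* = 23.7556.
At Q = 454: demand price = 91.5 − 0.07·454 = 59.72; supply price = 4.4 + 0.02·454 = 13.48.
ΔQ = 967.7778 − 454 = 513.7778; wedge = 59.72 − 13.48 = 46.24.
Deadweight loss = ½ × 513.7778 × 46.24 = €11878.54 million.

€11878.54 million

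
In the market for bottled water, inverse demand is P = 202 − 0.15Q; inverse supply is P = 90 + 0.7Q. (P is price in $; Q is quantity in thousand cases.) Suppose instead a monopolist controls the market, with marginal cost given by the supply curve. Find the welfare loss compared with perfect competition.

Competitive equilibrium: 202 − 0.15Q = 90 + 0.7Q → Q* = 131.7647, P* = 182.2353.
Marginal revenue: MR = 202 − 0.3Q. Set MR = MC: 202 − 0.3Q = 90 + 0.7Q → Q_m = 112.
Price P_m = 202 − 0.15·112 = 185.2; MC(Q_m) = 90 + 0.7·112 = 168.4.
Competitive Q* = 131.7647, so ΔQ = 19.7647; wedge = 185.2 − 168.4 = 16.8.
Deadweight loss = ½ × 19.7647 × 16.8 = $166.02 thousand.

$166.02 thousand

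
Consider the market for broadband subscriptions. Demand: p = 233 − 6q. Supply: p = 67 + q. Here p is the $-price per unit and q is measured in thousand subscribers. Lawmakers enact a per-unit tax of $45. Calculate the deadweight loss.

$144.64 thousand

Competitive equilibrium: 233 − 6q = 67 + q → q* = 23.7143, p* = 90.7143.
With the tax, the buyer price exceeds the seller price by 45: (233 − 6q) − (67 + q) = 45 → q' = 17.2857.
Δq = 23.7143 − 17.2857 = 6.4286; the wedge equals the tax, 45.
Welfare loss = ½ × 6.4286 × 45 = $144.64 thousand.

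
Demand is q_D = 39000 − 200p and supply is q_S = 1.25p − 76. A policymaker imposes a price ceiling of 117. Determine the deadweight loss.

In inverse form: demand p = 195 − 0.005q, supply p = 60.8 + 0.8q.
Competitive equilibrium: 195 − 0.005q = 60.8 + 0.8q → q* = 166.70807, p* = 194.16646.
At the ceiling p = 117, quantity supplied = (117 − 60.8)/0.8 = 70.25.
Willingness to pay at q' = 70.25: 195 − 0.005·70.25 = 194.64875.
Δq = 166.70807 − 70.25 = 96.45807; wedge = 194.64875 − 117 = 77.64875.
The triangle = ½ × 96.45807 × 77.64875 = 3744.92.

3744.92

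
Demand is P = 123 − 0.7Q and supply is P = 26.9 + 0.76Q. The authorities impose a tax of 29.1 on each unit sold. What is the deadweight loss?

290

Competitive equilibrium: 123 − 0.7Q = 26.9 + 0.76Q → Q* = 65.8219, P* = 76.9247.
With the tax, the buyer price exceeds the seller price by 29.1: (123 − 0.7Q) − (26.9 + 0.76Q) = 29.1 → Q' = 45.8904.
ΔQ = 65.8219 − 45.8904 = 19.9315; the wedge equals the tax, 29.1.
Welfare loss = ½ × 19.9315 × 29.1 = 290.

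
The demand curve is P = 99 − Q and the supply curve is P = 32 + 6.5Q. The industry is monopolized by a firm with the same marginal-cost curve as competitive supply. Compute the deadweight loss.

4.14

Competitive equilibrium: 99 − Q = 32 + 6.5Q → Q* = 8.9333, P* = 90.0667.
Marginal revenue: MR = 99 − 2Q. Set MR = MC: 99 − 2Q = 32 + 6.5Q → Q_m = 7.8824.
Price P_m = 99 − 1·7.8824 = 91.1176; MC(Q_m) = 32 + 6.5·7.8824 = 83.2356.
Competitive Q* = 8.9333, so ΔQ = 1.0509; wedge = 91.1176 − 83.2356 = 7.882.
The triangle = ½ × 1.0509 × 7.882 = 4.14.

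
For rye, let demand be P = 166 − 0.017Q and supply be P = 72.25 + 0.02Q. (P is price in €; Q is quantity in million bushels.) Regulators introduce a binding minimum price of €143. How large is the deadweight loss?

Competitive equilibrium: 166 − 0.017Q = 72.25 + 0.02Q → Q* = 2533.78378, P* = 122.92568.
At the floor P = 143, quantity demanded = (166 − 143)/0.017 = 1352.94118.
Sellers' marginal cost at Q' = 1352.94118: 72.25 + 0.02·1352.94118 = 99.30882.
ΔQ = 2533.78378 − 1352.94118 = 1180.8426; wedge = 143 − 99.30882 = 43.69118.
DWL = ½ × 1180.8426 × 43.69118 = €25796.20 million.

€25796.20 million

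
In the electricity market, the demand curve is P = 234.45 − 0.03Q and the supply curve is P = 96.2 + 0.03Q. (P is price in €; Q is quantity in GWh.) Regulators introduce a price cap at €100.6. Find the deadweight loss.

€139644.19

Competitive equilibrium: 234.45 − 0.03Q = 96.2 + 0.03Q → Q* = 2304.1667, P* = 165.325.
At the ceiling P = 100.6, quantity supplied = (100.6 − 96.2)/0.03 = 146.6667.
Willingness to pay at Q' = 146.6667: 234.45 − 0.03·146.6667 = 230.05.
ΔQ = 2304.1667 − 146.6667 = 2157.5; wedge = 230.05 − 100.6 = 129.45.
DWL = ½ × 2157.5 × 129.45 = €139644.19.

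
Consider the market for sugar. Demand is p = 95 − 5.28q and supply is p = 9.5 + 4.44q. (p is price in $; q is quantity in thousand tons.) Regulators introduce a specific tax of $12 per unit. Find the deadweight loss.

Competitive equilibrium: 95 − 5.28q = 9.5 + 4.44q → q* = 8.7963, p* = 48.5556.
With the tax, the buyer price exceeds the seller price by 12: (95 − 5.28q) − (9.5 + 4.44q) = 12 → q' = 7.5617.
Δq = 8.7963 − 7.5617 = 1.2346; the wedge equals the tax, 12.
Welfare loss = ½ × 1.2346 × 12 = $7.41 thousand.

$7.41 thousand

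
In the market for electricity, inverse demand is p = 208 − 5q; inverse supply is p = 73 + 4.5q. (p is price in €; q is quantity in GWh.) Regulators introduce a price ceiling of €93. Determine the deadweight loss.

€453.04

Competitive equilibrium: 208 − 5q = 73 + 4.5q → q* = 14.2105, p* = 136.9474.
At the ceiling p = 93, quantity supplied = (93 − 73)/4.5 = 4.4444.
Willingness to pay at q' = 4.4444: 208 − 5·4.4444 = 185.778.
Δq = 14.2105 − 4.4444 = 9.7661; wedge = 185.778 − 93 = 92.778.
DWL = ½ × 9.7661 × 92.778 = €453.04.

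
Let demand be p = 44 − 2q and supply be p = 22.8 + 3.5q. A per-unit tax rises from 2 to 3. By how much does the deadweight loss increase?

0.45

Competitive equilibrium: 44 − 2q = 22.8 + 3.5q → q* = 3.8545, p* = 36.2909.
For a per-unit tax t: Δq = t/5.5, so DWL = ½·t·(t/5.5) = t²/11.
At t = 2: DWL = 0.364. At t = 3: DWL = 0.818.
Increase = 0.818 − 0.364 = 0.45.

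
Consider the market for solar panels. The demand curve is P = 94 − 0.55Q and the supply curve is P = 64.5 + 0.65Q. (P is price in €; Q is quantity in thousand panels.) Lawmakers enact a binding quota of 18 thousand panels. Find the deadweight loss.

€26 thousand

Competitive equilibrium: 94 − 0.55Q = 64.5 + 0.65Q → Q* = 24.5833, P* = 80.4792.
At Q = 18: demand price = 94 − 0.55·18 = 84.1; supply price = 64.5 + 0.65·18 = 76.2.
ΔQ = 24.5833 − 18 = 6.5833; wedge = 84.1 − 76.2 = 7.9.
DWL = ½ × 6.5833 × 7.9 = €26 thousand.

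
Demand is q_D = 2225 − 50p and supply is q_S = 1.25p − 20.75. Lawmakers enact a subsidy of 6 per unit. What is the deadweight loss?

21.95

In inverse form: demand p = 44.5 − 0.02q, supply p = 16.6 + 0.8q.
Competitive equilibrium: 44.5 − 0.02q = 16.6 + 0.8q → q* = 34.0244, p* = 43.8195.
The subsidy lowers effective supply by 6: p = 10.6 + 0.8q.
New quantity: 44.5 − 0.02q = 10.6 + 0.8q → q' = 41.3415.
Overproduction Δq = 41.3415 − 34.0244 = 7.3171; wedge = subsidy = 6.
The triangle = ½ × 7.3171 × 6 = 21.95.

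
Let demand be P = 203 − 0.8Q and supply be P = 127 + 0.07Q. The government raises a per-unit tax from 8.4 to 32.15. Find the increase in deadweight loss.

553.48

Competitive equilibrium: 203 − 0.8Q = 127 + 0.07Q → Q* = 87.3563, P* = 133.1149.
For a per-unit tax t: ΔQ = t/0.87, so DWL = ½·t·(t/0.87) = t²/1.74.
At t = 8.4: DWL = 40.552. At t = 32.15: DWL = 594.036.
Increase = 594.036 − 40.552 = 553.48.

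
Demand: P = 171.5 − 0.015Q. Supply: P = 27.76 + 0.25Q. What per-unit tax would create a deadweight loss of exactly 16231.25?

Competitive equilibrium: 171.5 − 0.015Q = 27.76 + 0.25Q → Q* = 542.4151, P* = 163.3638.
A tax t gives ΔQ = t/0.265 and wedge t, so DWL = t²/0.53.
t²/0.53 = 16231.25 → t² = 8602.5625 → t = 92.75.

92.75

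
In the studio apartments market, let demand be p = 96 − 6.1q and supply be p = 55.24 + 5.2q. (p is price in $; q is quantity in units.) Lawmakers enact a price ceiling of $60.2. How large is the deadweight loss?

Competitive equilibrium: 96 − 6.1q = 55.24 + 5.2q → q* = 3.60708, p* = 73.99681.
At the ceiling p = 60.2, quantity supplied = (60.2 − 55.24)/5.2 = 0.95385.
Willingness to pay at q' = 0.95385: 96 − 6.1·0.95385 = 90.18152.
Δq = 3.60708 − 0.95385 = 2.65323; wedge = 90.18152 − 60.2 = 29.98152.
DWL = ½ × 2.65323 × 29.98152 = $39.77.

$39.77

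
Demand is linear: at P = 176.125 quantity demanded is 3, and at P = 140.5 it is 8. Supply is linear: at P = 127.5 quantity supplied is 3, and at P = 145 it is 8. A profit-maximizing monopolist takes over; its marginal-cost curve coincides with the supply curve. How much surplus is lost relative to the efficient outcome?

49.14

Demand slope = (140.5 − 176.125)/(8 − 3) = −7.125, so P = 197.5 − 7.125Q.
Supply slope = (145 − 127.5)/(8 − 3) = 3.5, so P = 117 + 3.5Q.
Competitive equilibrium: 197.5 − 7.125Q = 117 + 3.5Q → Q* = 7.5765, P* = 143.5176.
Marginal revenue: MR = 197.5 − 14.25Q. Set MR = MC: 197.5 − 14.25Q = 117 + 3.5Q → Q_m = 4.5352.
Price P_m = 197.5 − 7.125·4.5352 = 165.1867; MC(Q_m) = 117 + 3.5·4.5352 = 132.8732.
Competitive Q* = 7.5765, so ΔQ = 3.0413; wedge = 165.1867 − 132.8732 = 32.3135.
Deadweight loss = ½ × 3.0413 × 32.3135 = 49.14.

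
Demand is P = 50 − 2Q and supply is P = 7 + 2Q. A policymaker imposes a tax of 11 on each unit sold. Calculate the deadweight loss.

Competitive equilibrium: 50 − 2Q = 7 + 2Q → Q* = 10.75, P* = 28.5.
With the tax, the buyer price exceeds the seller price by 11: (50 − 2Q) − (7 + 2Q) = 11 → Q' = 8.
ΔQ = 10.75 − 8 = 2.75; the wedge equals the tax, 11.
DWL = ½ × 2.75 × 11 = 15.125.

15.125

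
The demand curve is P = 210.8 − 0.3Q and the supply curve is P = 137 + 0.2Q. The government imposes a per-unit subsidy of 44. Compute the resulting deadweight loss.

1936

Competitive equilibrium: 210.8 − 0.3Q = 137 + 0.2Q → Q* = 147.6, P* = 166.52.
The subsidy lowers effective supply by 44: P = 93 + 0.2Q.
New quantity: 210.8 − 0.3Q = 93 + 0.2Q → Q' = 235.6.
Overproduction ΔQ = 235.6 − 147.6 = 88; wedge = subsidy = 44.
Deadweight loss = ½ × 88 × 44 = 1936.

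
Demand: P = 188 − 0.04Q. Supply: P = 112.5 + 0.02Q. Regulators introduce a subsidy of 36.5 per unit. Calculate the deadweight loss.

11102.08

Competitive equilibrium: 188 − 0.04Q = 112.5 + 0.02Q → Q* = 1258.3333, P* = 137.6667.
The subsidy lowers effective supply by 36.5: P = 76 + 0.02Q.
New quantity: 188 − 0.04Q = 76 + 0.02Q → Q' = 1866.6667.
Overproduction ΔQ = 1866.6667 − 1258.3333 = 608.3334; wedge = subsidy = 36.5.
DWL = ½ × 608.3334 × 36.5 = 11102.08.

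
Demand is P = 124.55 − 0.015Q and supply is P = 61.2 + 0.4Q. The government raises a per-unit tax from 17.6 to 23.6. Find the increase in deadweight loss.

Competitive equilibrium: 124.55 − 0.015Q = 61.2 + 0.4Q → Q* = 152.6506, P* = 122.2602.
For a per-unit tax t: ΔQ = t/0.415, so DWL = ½·t·(t/0.415) = t²/0.83.
At t = 17.6: DWL = 373.205. At t = 23.6: DWL = 671.036.
Increase = 671.036 − 373.205 = 297.83.

297.83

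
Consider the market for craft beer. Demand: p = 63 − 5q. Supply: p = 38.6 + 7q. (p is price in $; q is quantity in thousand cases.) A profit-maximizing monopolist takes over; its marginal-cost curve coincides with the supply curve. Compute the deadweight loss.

Competitive equilibrium: 63 − 5q = 38.6 + 7q → q* = 2.0333, p* = 52.8333.
Marginal revenue: MR = 63 − 10q. Set MR = MC: 63 − 10q = 38.6 + 7q → q_m = 1.4353.
Price p_m = 63 − 5·1.4353 = 55.8235; MC(q_m) = 38.6 + 7·1.4353 = 48.6471.
Competitive q* = 2.0333, so Δq = 0.598; wedge = 55.8235 − 48.6471 = 7.1764.
The triangle = ½ × 0.598 × 7.1764 = $2.15 thousand.

$2.15 thousand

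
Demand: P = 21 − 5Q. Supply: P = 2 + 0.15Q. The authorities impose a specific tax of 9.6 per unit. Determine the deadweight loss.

8.95

Competitive equilibrium: 21 − 5Q = 2 + 0.15Q → Q* = 3.6893, P* = 2.5534.
With the tax, the buyer price exceeds the seller price by 9.6: (21 − 5Q) − (2 + 0.15Q) = 9.6 → Q' = 1.8252.
ΔQ = 3.6893 − 1.8252 = 1.8641; the wedge equals the tax, 9.6.
Welfare loss = ½ × 1.8641 × 9.6 = 8.95.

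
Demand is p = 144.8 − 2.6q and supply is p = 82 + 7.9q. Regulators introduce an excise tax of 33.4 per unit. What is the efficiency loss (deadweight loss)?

53.12

Competitive equilibrium: 144.8 − 2.6q = 82 + 7.9q → q* = 5.981, p* = 129.2495.
With the tax, the buyer price exceeds the seller price by 33.4: (144.8 − 2.6q) − (82 + 7.9q) = 33.4 → q' = 2.8.
Δq = 5.981 − 2.8 = 3.181; the wedge equals the tax, 33.4.
The triangle = ½ × 3.181 × 33.4 = 53.12.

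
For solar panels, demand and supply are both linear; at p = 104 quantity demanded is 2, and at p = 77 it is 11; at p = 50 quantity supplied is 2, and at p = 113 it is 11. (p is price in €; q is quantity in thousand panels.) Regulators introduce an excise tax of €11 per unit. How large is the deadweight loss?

Demand slope = (77 − 104)/(11 − 2) = −3, so p = 110 − 3q.
Supply slope = (113 − 50)/(11 − 2) = 7, so p = 36 + 7q.
Competitive equilibrium: 110 − 3q = 36 + 7q → q* = 7.4, p* = 87.8.
With the tax, the buyer price exceeds the seller price by 11: (110 − 3q) − (36 + 7q) = 11 → q' = 6.3.
Δq = 7.4 − 6.3 = 1.1; the wedge equals the tax, 11.
Welfare loss = ½ × 1.1 × 11 = €6.05 thousand.

€6.05 thousand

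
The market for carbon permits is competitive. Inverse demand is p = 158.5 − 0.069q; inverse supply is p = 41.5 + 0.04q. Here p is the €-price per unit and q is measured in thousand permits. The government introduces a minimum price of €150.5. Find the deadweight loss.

Competitive equilibrium: 158.5 − 0.069q = 41.5 + 0.04q → q* = 1073.3945, p* = 84.43578.
At the floor p = 150.5, quantity demanded = (158.5 − 150.5)/0.069 = 115.94203.
Sellers' marginal cost at q' = 115.94203: 41.5 + 0.04·115.94203 = 46.13768.
Δq = 1073.3945 − 115.94203 = 957.45247; wedge = 150.5 − 46.13768 = 104.36232.
Welfare loss = ½ × 957.45247 × 104.36232 = €49960.98 thousand.

€49960.98 thousand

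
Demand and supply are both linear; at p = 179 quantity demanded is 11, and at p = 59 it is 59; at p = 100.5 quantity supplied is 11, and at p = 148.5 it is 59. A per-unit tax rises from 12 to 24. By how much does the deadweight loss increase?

Demand slope = (59 − 179)/(59 − 11) = −2.5, so p = 206.5 − 2.5q.
Supply slope = (148.5 − 100.5)/(59 − 11) = 1, so p = 89.5 + q.
Competitive equilibrium: 206.5 − 2.5q = 89.5 + q → q* = 33.4286, p* = 122.9286.
For a per-unit tax t: Δq = t/3.5, so DWL = ½·t·(t/3.5) = t²/7.
At t = 12: DWL = 20.5714. At t = 24: DWL = 82.2857.
Increase = 82.2857 − 20.5714 = 61.71.

61.71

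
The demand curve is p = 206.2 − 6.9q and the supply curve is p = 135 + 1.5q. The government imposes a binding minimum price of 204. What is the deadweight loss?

Competitive equilibrium: 206.2 − 6.9q = 135 + 1.5q → q* = 8.4762, p* = 147.7143.
At the floor p = 204, quantity demanded = (206.2 − 204)/6.9 = 0.3188.
Sellers' marginal cost at q' = 0.3188: 135 + 1.5·0.3188 = 135.4782.
Δq = 8.4762 − 0.3188 = 8.1574; wedge = 204 − 135.4782 = 68.5218.
Deadweight loss = ½ × 8.1574 × 68.5218 = 279.48.

279.48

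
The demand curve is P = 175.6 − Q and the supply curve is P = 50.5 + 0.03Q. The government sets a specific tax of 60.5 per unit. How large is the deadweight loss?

1776.82

Competitive equilibrium: 175.6 − Q = 50.5 + 0.03Q → Q* = 121.4563, P* = 54.1437.
With the tax, the buyer price exceeds the seller price by 60.5: (175.6 − Q) − (50.5 + 0.03Q) = 60.5 → Q' = 62.7184.
ΔQ = 121.4563 − 62.7184 = 58.7379; the wedge equals the tax, 60.5.
DWL = ½ × 58.7379 × 60.5 = 1776.82.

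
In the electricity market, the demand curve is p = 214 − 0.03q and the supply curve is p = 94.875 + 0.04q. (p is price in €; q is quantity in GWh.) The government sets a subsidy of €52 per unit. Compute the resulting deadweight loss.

Competitive equilibrium: 214 − 0.03q = 94.875 + 0.04q → q* = 1701.7857, p* = 162.9464.
The subsidy lowers effective supply by 52: p = 42.875 + 0.04q.
New quantity: 214 − 0.03q = 42.875 + 0.04q → q' = 2444.6429.
Overproduction Δq = 2444.6429 − 1701.7857 = 742.8572; wedge = subsidy = 52.
The triangle = ½ × 742.8572 × 52 = €19314.29.

€19314.29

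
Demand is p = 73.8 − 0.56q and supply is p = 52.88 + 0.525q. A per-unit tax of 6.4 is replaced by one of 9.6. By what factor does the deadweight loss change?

Competitive equilibrium: 73.8 − 0.56q = 52.88 + 0.525q → q* = 19.2811, p* = 63.0026.
For a per-unit tax t: Δq = t/1.085, so DWL = ½·t·(t/1.085) = t²/2.17.
At t = 6.4: DWL = 18.876. At t = 9.6: DWL = 42.470.
Ratio = (9.6/6.4)² = 2.25.

2.25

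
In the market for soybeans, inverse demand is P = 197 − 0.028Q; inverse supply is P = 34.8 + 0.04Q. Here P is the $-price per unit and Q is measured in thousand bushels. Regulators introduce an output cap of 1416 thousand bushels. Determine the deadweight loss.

$31944.06 thousand

Competitive equilibrium: 197 − 0.028Q = 34.8 + 0.04Q → Q* = 2385.2941, P* = 130.2118.
At Q = 1416: demand price = 197 − 0.028·1416 = 157.352; supply price = 34.8 + 0.04·1416 = 91.44.
ΔQ = 2385.2941 − 1416 = 969.2941; wedge = 157.352 − 91.44 = 65.912.
Welfare loss = ½ × 969.2941 × 65.912 = $31944.06 thousand.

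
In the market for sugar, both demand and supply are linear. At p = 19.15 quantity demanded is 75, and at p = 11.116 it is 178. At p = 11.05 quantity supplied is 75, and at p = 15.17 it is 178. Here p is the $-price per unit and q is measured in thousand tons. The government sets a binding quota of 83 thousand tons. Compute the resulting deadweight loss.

$216.98 thousand

Demand slope = (11.116 − 19.15)/(178 − 75) = −0.078, so p = 25 − 0.078q.
Supply slope = (15.17 − 11.05)/(178 − 75) = 0.04, so p = 8.05 + 0.04q.
Competitive equilibrium: 25 − 0.078q = 8.05 + 0.04q → q* = 143.6441, p* = 13.7958.
At q = 83: demand price = 25 − 0.078·83 = 18.526; supply price = 8.05 + 0.04·83 = 11.37.
Δq = 143.6441 − 83 = 60.6441; wedge = 18.526 − 11.37 = 7.156.
Deadweight loss = ½ × 60.6441 × 7.156 = $216.98 thousand.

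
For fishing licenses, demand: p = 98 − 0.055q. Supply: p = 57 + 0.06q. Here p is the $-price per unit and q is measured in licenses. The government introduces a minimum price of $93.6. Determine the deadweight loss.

$4396.70

Competitive equilibrium: 98 − 0.055q = 57 + 0.06q → q* = 356.5217, p* = 78.3913.
At the floor p = 93.6, quantity demanded = (98 − 93.6)/0.055 = 80.
Sellers' marginal cost at q' = 80: 57 + 0.06·80 = 61.8.
Δq = 356.5217 − 80 = 276.5217; wedge = 93.6 − 61.8 = 31.8.
The triangle = ½ × 276.5217 × 31.8 = $4396.70.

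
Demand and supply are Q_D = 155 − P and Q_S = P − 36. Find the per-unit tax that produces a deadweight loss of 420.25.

41

In inverse form: demand P = 155 − Q, supply P = 36 + Q.
Competitive equilibrium: 155 − Q = 36 + Q → Q* = 59.5, P* = 95.5.
A tax t gives ΔQ = t/2 and wedge t, so DWL = t²/4.
t²/4 = 420.25 → t² = 1681 → t = 41.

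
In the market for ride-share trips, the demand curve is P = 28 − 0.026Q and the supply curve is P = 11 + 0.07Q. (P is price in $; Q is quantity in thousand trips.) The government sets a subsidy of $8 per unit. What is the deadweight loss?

$333.33 thousand

Competitive equilibrium: 28 − 0.026Q = 11 + 0.07Q → Q* = 177.0833, P* = 23.3958.
The subsidy lowers effective supply by 8: P = 3 + 0.07Q.
New quantity: 28 − 0.026Q = 3 + 0.07Q → Q' = 260.4167.
Overproduction ΔQ = 260.4167 − 177.0833 = 83.3334; wedge = subsidy = 8.
Deadweight loss = ½ × 83.3334 × 8 = $333.33 thousand.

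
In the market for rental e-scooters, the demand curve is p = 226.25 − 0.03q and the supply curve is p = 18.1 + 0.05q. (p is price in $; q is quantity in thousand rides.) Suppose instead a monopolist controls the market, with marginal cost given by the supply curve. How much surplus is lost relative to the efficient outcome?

$20141.42 thousand

Competitive equilibrium: 226.25 − 0.03q = 18.1 + 0.05q → q* = 2601.875, p* = 148.1938.
Marginal revenue: MR = 226.25 − 0.06q. Set MR = MC: 226.25 − 0.06q = 18.1 + 0.05q → q_m = 1892.2727.
Price p_m = 226.25 − 0.03·1892.2727 = 169.4818; MC(q_m) = 18.1 + 0.05·1892.2727 = 112.7136.
Competitive q* = 2601.875, so Δq = 709.6023; wedge = 169.4818 − 112.7136 = 56.7682.
Welfare loss = ½ × 709.6023 × 56.7682 = $20141.42 thousand.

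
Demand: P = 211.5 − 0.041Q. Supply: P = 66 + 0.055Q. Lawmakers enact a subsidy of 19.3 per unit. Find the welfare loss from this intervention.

1940.05

Competitive equilibrium: 211.5 − 0.041Q = 66 + 0.055Q → Q* = 1515.625, P* = 149.3594.
The subsidy lowers effective supply by 19.3: P = 46.7 + 0.055Q.
New quantity: 211.5 − 0.041Q = 46.7 + 0.055Q → Q' = 1716.6667.
Overproduction ΔQ = 1716.6667 − 1515.625 = 201.0417; wedge = subsidy = 19.3.
DWL = ½ × 201.0417 × 19.3 = 1940.05.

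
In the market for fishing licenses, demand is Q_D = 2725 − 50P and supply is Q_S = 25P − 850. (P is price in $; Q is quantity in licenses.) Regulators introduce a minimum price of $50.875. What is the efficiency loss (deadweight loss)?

In inverse form: demand P = 54.5 − 0.02Q, supply P = 34 + 0.04Q.
Competitive equilibrium: 54.5 − 0.02Q = 34 + 0.04Q → Q* = 341.6667, P* = 47.6667.
At the floor P = 50.875, quantity demanded = (54.5 − 50.875)/0.02 = 181.25.
Sellers' marginal cost at Q' = 181.25: 34 + 0.04·181.25 = 41.25.
ΔQ = 341.6667 − 181.25 = 160.4167; wedge = 50.875 − 41.25 = 9.625.
The triangle = ½ × 160.4167 × 9.625 = $772.01.

$772.01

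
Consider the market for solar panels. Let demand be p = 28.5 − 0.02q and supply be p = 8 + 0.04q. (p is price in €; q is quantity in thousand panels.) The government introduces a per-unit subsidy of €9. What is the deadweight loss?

Competitive equilibrium: 28.5 − 0.02q = 8 + 0.04q → q* = 341.6667, p* = 21.6667.
The subsidy lowers effective supply by 9: p = 0.04q − 1.
New quantity: 28.5 − 0.02q = 0.04q − 1 → q' = 491.6667.
Overproduction Δq = 491.6667 − 341.6667 = 150; wedge = subsidy = 9.
The triangle = ½ × 150 × 9 = €675 thousand.

€675 thousand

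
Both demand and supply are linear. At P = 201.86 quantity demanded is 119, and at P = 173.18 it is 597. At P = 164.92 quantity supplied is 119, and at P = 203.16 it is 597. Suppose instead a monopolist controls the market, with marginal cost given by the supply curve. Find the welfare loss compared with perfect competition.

Demand slope = (173.18 − 201.86)/(597 − 119) = −0.06, so P = 209 − 0.06Q.
Supply slope = (203.16 − 164.92)/(597 − 119) = 0.08, so P = 155.4 + 0.08Q.
Competitive equilibrium: 209 − 0.06Q = 155.4 + 0.08Q → Q* = 382.8571, P* = 186.0286.
Marginal revenue: MR = 209 − 0.12Q. Set MR = MC: 209 − 0.12Q = 155.4 + 0.08Q → Q_m = 268.
Price P_m = 209 − 0.06·268 = 192.92; MC(Q_m) = 155.4 + 0.08·268 = 176.84.
Competitive Q* = 382.8571, so ΔQ = 114.8571; wedge = 192.92 − 176.84 = 16.08.
Welfare loss = ½ × 114.8571 × 16.08 = 923.45.

923.45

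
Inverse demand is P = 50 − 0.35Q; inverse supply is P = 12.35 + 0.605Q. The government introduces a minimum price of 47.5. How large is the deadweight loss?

Competitive equilibrium: 50 − 0.35Q = 12.35 + 0.605Q → Q* = 39.4241, P* = 36.2016.
At the floor P = 47.5, quantity demanded = (50 − 47.5)/0.35 = 7.1429.
Sellers' marginal cost at Q' = 7.1429: 12.35 + 0.605·7.1429 = 16.6715.
ΔQ = 39.4241 − 7.1429 = 32.2812; wedge = 47.5 − 16.6715 = 30.8285.
Deadweight loss = ½ × 32.2812 × 30.8285 = 497.59.

497.59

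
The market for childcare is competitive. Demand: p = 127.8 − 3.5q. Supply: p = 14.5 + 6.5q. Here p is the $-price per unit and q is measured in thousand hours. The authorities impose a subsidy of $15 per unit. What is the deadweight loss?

$11.25 thousand

Competitive equilibrium: 127.8 − 3.5q = 14.5 + 6.5q → q* = 11.33, p* = 88.145.
The subsidy lowers effective supply by 15: p = 6.5q − 0.5.
New quantity: 127.8 − 3.5q = 6.5q − 0.5 → q' = 12.83.
Overproduction Δq = 12.83 − 11.33 = 1.5; wedge = subsidy = 15.
DWL = ½ × 1.5 × 15 = $11.25 thousand.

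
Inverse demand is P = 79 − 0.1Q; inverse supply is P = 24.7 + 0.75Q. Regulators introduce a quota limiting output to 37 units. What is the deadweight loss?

307.13

Competitive equilibrium: 79 − 0.1Q = 24.7 + 0.75Q → Q* = 63.8824, P* = 72.6118.
At Q = 37: demand price = 79 − 0.1·37 = 75.3; supply price = 24.7 + 0.75·37 = 52.45.
ΔQ = 63.8824 − 37 = 26.8824; wedge = 75.3 − 52.45 = 22.85.
The triangle = ½ × 26.8824 × 22.85 = 307.13.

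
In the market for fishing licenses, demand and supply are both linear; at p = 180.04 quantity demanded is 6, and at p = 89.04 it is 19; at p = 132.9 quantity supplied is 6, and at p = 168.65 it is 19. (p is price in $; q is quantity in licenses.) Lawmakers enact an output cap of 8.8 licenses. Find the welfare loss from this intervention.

$20.19

Demand slope = (89.04 − 180.04)/(19 − 6) = −7, so p = 222.04 − 7q.
Supply slope = (168.65 − 132.9)/(19 − 6) = 2.75, so p = 116.4 + 2.75q.
Competitive equilibrium: 222.04 − 7q = 116.4 + 2.75q → q* = 10.8349, p* = 146.1959.
At q = 8.8: demand price = 222.04 − 7·8.8 = 160.44; supply price = 116.4 + 2.75·8.8 = 140.6.
Δq = 10.8349 − 8.8 = 2.0349; wedge = 160.44 − 140.6 = 19.84.
Welfare loss = ½ × 2.0349 × 19.84 = $20.19.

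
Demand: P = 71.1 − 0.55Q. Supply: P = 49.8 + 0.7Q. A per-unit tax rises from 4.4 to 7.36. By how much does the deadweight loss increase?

13.92

Competitive equilibrium: 71.1 − 0.55Q = 49.8 + 0.7Q → Q* = 17.04, P* = 61.728.
For a per-unit tax t: ΔQ = t/1.25, so DWL = ½·t·(t/1.25) = t²/2.5.
At t = 4.4: DWL = 7.744. At t = 7.36: DWL = 21.668.
Increase = 21.668 − 7.744 = 13.92.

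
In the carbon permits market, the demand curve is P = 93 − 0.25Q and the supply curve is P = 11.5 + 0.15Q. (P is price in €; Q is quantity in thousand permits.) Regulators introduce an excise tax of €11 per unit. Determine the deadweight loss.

Competitive equilibrium: 93 − 0.25Q = 11.5 + 0.15Q → Q* = 203.75, P* = 42.0625.
With the tax, the buyer price exceeds the seller price by 11: (93 − 0.25Q) − (11.5 + 0.15Q) = 11 → Q' = 176.25.
ΔQ = 203.75 − 176.25 = 27.5; the wedge equals the tax, 11.
Deadweight loss = ½ × 27.5 × 11 = €151.25 thousand.

€151.25 thousand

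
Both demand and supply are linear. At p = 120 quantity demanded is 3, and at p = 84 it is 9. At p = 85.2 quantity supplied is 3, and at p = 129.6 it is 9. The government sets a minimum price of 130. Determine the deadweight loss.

121.80

Demand slope = (84 − 120)/(9 − 3) = −6, so p = 138 − 6q.
Supply slope = (129.6 − 85.2)/(9 − 3) = 7.4, so p = 63 + 7.4q.
Competitive equilibrium: 138 − 6q = 63 + 7.4q → q* = 5.597, p* = 104.4179.
At the floor p = 130, quantity demanded = (138 − 130)/6 = 1.3333.
Sellers' marginal cost at q' = 1.3333: 63 + 7.4·1.3333 = 72.8664.
Δq = 5.597 − 1.3333 = 4.2637; wedge = 130 − 72.8664 = 57.1336.
Deadweight loss = ½ × 4.2637 × 57.1336 = 121.80.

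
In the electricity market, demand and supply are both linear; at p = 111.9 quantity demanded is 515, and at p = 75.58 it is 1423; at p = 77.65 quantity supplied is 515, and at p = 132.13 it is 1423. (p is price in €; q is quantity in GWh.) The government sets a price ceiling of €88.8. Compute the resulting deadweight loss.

Demand slope = (75.58 − 111.9)/(1423 − 515) = −0.04, so p = 132.5 − 0.04q.
Supply slope = (132.13 − 77.65)/(1423 − 515) = 0.06, so p = 46.75 + 0.06q.
Competitive equilibrium: 132.5 − 0.04q = 46.75 + 0.06q → q* = 857.5, p* = 98.2.
At the ceiling p = 88.8, quantity supplied = (88.8 − 46.75)/0.06 = 700.83333.
Willingness to pay at q' = 700.83333: 132.5 − 0.04·700.83333 = 104.46667.
Δq = 857.5 − 700.83333 = 156.66667; wedge = 104.46667 − 88.8 = 15.66667.
Deadweight loss = ½ × 156.66667 × 15.66667 = €1227.22.

€1227.22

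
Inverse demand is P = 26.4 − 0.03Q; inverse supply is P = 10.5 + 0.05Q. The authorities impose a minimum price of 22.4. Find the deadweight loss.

Competitive equilibrium: 26.4 − 0.03Q = 10.5 + 0.05Q → Q* = 198.75, P* = 20.4375.
At the floor P = 22.4, quantity demanded = (26.4 − 22.4)/0.03 = 133.3333.
Sellers' marginal cost at Q' = 133.3333: 10.5 + 0.05·133.3333 = 17.1667.
ΔQ = 198.75 − 133.3333 = 65.4167; wedge = 22.4 − 17.1667 = 5.2333.
DWL = ½ × 65.4167 × 5.2333 = 171.17.

171.17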